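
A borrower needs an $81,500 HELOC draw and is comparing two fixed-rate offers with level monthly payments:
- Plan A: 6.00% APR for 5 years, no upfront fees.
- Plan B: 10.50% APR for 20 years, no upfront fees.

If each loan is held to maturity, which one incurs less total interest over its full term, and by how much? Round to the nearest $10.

Plan A: monthly rate = 6%/12 = 0.0050000; payment = 81,500 × 0.0050000 / (1 − (1+0.0050000)^−60) = $1,575.62.
Total interest on Plan A = 60 × $1,575.62 − $81,500 = $13,037.20.
Plan B: monthly rate = 10.5%/12 = 0.0087500; payment = 81,500 × 0.0087500 / (1 − (1+0.0087500)^−240) = $813.68.
Total interest on Plan B = 240 × $813.68 − $81,500 = $113,783.20.
Plan A is lower by $100,746.00.

Plan A by $100,750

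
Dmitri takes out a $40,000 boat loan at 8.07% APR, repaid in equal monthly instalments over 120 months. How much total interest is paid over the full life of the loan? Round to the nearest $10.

$18,410

Monthly rate = 8.07%/12 = 0.0067250; payment = 40,000 × 0.0067250 / (1 − (1+0.0067250)^−120) = $486.79.
Total paid = 120 × $486.79 = $58,414.80; interest = $58,414.80 − $40,000 = $18,414.80.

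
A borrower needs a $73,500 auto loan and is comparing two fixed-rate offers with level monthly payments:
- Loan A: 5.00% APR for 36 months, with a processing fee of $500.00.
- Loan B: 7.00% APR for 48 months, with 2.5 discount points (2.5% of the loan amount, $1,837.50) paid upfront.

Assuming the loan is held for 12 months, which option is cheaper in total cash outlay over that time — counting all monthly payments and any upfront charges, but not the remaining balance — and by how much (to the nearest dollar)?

Loan A: monthly rate = 5%/12 = 0.0041667; payment = 73,500 × 0.0041667 / (1 − (1+0.0041667)^−36) = $2,202.86.
Loan B: at 7.00% the monthly rate is 0.0058333, so the payment is 73,500 × 0.0058333 / (1 − 1.0058333^−48) = $1,760.05.
Over 12 months: Loan A costs 12 × $2,202.86 + $500.00 = $26,934.32; Loan B costs 12 × $1,760.05 + $1,837.50 = $22,958.10.
Loan B is cheaper by $26,934.32 − $22,958.10 = $3,976.22.

Loan B by $3,976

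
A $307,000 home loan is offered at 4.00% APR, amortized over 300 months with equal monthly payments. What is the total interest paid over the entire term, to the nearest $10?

Monthly rate = 4%/12 = 0.0033333; payment = 307,000 × 0.0033333 / (1 − (1+0.0033333)^−300) = $1,620.46.
Total paid = 300 × $1,620.46 = $486,138.00; interest = $486,138.00 − $307,000 = $179,138.00.

$179,140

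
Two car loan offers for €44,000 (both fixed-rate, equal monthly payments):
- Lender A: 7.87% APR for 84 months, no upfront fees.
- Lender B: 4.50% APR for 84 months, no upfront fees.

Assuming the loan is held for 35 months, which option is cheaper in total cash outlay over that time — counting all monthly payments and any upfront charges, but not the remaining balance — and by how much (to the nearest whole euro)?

Lender B by €2,497

Lender A: at 7.87% the monthly rate is 0.0065583, so the payment is 44,000 × 0.0065583 / (1 − 1.0065583^−84) = €682.95.
Lender B: monthly rate = 4.5%/12 = 0.0037500; payment = 44,000 × 0.0037500 / (1 − (1+0.0037500)^−84) = €611.61.
Over 35 months: Lender A costs 35 × €682.95 = €23,903.25; Lender B costs 35 × €611.61 = €21,406.35.
Lender B is cheaper by €23,903.25 − €21,406.35 = €2,496.90.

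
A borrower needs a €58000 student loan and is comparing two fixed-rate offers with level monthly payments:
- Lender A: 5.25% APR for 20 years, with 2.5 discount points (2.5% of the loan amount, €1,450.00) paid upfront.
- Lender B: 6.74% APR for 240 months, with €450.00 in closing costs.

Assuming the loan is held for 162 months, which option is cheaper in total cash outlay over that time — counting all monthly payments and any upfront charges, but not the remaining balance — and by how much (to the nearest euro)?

Lender A: at 5.25% the monthly rate is 0.0043750, so the payment is 58,000 × 0.0043750 / (1 − 1.0043750^−240) = €390.83.
Lender B: at 6.74% the monthly rate is 0.0056167, so the payment is 58,000 × 0.0056167 / (1 − 1.0056167^−240) = €440.67.
Over 162 months: Lender A costs 162 × €390.83 + €1,450.00 = €64,764.46; Lender B costs 162 × €440.67 + €450.00 = €71,838.54.
Lender A is cheaper by €71,838.54 − €64,764.46 = €7,074.08.

Lender A by €7,074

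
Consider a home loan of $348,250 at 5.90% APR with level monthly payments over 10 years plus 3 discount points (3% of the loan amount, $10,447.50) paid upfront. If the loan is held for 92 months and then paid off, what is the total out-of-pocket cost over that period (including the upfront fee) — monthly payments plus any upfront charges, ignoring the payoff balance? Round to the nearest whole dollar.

$364,539

Monthly rate = 5.9%/12 = 0.0049167; payment = 348,250 × 0.0049167 / (1 − (1+0.0049167)^−120) = $3,848.82.
Total outlay = 92 × $3,848.82 + $10,447.50 = $364,538.94.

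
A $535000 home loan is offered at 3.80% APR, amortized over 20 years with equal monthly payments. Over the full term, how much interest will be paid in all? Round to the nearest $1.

Monthly rate = 3.8%/12 = 0.0031667; payment = 535,000 × 0.0031667 / (1 − (1+0.0031667)^−240) = $3,185.89.
Total paid = 240 × $3,185.89 = $764,613.60; interest = $764,613.60 − $535,000 = $229,613.60.

$229,614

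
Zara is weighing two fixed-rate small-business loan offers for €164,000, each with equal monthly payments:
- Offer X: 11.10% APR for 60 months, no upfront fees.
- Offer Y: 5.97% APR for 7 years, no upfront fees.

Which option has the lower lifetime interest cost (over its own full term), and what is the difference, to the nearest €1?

Offer Y by €13,387

Offer X: at 11.10% the monthly rate is 0.0092500, so the payment is 164,000 × 0.0092500 / (1 − 1.0092500^−60) = €3,573.94.
Total interest on Offer X = 60 × €3,573.94 − €164,000 = €50,436.40.
Offer Y: monthly rate = 5.97%/12 = 0.0049750; payment = 164,000 × 0.0049750 / (1 − (1+0.0049750)^−84) = €2,393.45.
Total interest on Offer Y = 84 × €2,393.45 − €164,000 = €37,049.80.
Offer Y is lower by €13,386.60.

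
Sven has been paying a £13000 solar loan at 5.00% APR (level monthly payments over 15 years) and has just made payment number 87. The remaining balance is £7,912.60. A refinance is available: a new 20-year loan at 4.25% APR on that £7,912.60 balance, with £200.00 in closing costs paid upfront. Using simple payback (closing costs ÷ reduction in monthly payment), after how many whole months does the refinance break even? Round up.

4 months

Current payment = 13,000 × 5%/12 / (1 − (1+0.0041667)^−180) = £102.80.
Refinanced payment = 7,912.60 × 0.0035417 / (1 − (1+0.0035417)^−240) = £49.00.
Monthly savings = £102.80 − £49.00 = £53.80.
Break-even = £200.00 / £53.80 = 3.72 → 4 months.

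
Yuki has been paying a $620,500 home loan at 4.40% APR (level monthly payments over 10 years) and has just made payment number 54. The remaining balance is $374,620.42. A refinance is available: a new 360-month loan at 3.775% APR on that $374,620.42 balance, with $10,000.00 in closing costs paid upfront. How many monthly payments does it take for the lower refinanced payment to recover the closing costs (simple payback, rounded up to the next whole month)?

3 months

Current payment = 620,500 × 4.4%/12 / (1 − (1+0.0036667)^−120) = $6,400.89.
Refinanced payment = 374,620.42 × 0.0031458 / (1 − (1+0.0031458)^−360) = $1,740.24.
Monthly savings = $6,400.89 − $1,740.24 = $4,660.65.
Break-even = $10,000.00 / $4,660.65 = 2.15 → 3 months.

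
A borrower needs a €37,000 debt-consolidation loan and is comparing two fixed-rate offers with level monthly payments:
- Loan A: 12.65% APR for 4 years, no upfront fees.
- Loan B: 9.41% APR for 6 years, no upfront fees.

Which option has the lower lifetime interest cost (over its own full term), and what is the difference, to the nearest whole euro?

Loan A: monthly rate = 12.65%/12 = 0.0105417; payment = 37,000 × 0.0105417 / (1 − (1+0.0105417)^−48) = €986.20.
Total interest on Loan A = 48 × €986.20 − €37,000 = €10,337.60.
Loan B: at 9.41% the monthly rate is 0.0078417, so the payment is 37,000 × 0.0078417 / (1 − 1.0078417^−72) = €674.50.
Total interest on Loan B = 72 × €674.50 − €37,000 = €11,564.00.
Loan A is lower by €1,226.40.

Loan A by €1,226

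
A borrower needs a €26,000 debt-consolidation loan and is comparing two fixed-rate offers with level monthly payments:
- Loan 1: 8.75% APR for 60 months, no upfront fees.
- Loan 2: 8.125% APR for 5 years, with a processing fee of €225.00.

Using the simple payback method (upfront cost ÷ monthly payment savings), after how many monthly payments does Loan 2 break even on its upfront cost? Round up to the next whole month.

29 months

Loan 1: at 8.75% the monthly rate is 0.0072917, so the payment is 26,000 × 0.0072917 / (1 − 1.0072917^−60) = €536.57.
Loan 2: at 8.125% the monthly rate is 0.0067708, so the payment is 26,000 × 0.0067708 / (1 − 1.0067708^−60) = €528.74.
Monthly savings = €536.57 − €528.74 = €7.83.
Break-even = €225.00 / €7.83 = 28.74 → 29 months.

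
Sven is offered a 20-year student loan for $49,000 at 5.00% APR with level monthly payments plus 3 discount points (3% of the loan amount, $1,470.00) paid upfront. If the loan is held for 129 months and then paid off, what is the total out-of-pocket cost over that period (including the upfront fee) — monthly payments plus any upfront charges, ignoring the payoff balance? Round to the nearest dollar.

At 5.00% the monthly rate is 0.0041667, so the payment is 49,000 × 0.0041667 / (1 − 1.0041667^−240) = $323.38.
Total outlay = 129 × $323.38 + $1,470.00 = $43,186.02.

$43,186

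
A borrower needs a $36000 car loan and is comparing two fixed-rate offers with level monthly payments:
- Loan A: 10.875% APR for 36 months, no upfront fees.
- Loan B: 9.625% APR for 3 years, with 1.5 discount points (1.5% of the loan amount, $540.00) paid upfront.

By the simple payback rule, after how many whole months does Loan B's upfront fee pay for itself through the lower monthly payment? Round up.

Loan A: at 10.875% the monthly rate is 0.0090625, so the payment is 36,000 × 0.0090625 / (1 − 1.0090625^−36) = $1,176.46.
Loan B: at 9.625% the monthly rate is 0.0080208, so the payment is 36,000 × 0.0080208 / (1 − 1.0080208^−36) = $1,155.29.
Monthly savings = $1,176.46 − $1,155.29 = $21.17.
Break-even = $540.00 / $21.17 = 25.51 → 26 months.

26 months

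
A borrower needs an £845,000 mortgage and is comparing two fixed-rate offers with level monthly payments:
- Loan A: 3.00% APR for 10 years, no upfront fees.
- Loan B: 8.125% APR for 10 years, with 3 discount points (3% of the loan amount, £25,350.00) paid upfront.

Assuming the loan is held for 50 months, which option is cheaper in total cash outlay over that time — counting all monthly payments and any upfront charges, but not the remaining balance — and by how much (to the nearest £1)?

Loan A: at 3.00% the monthly rate is 0.0025000, so the payment is 845,000 × 0.0025000 / (1 − 1.0025000^−120) = £8,159.38.
Loan B: at 8.125% the monthly rate is 0.0067708, so the payment is 845,000 × 0.0067708 / (1 − 1.0067708^−120) = £10,308.08.
Over 50 months: Loan A costs 50 × £8,159.38 = £407,969.00; Loan B costs 50 × £10,308.08 + £25,350.00 = £540,754.00.
Loan A is cheaper by £540,754.00 − £407,969.00 = £132,785.00.

Loan A by £132,785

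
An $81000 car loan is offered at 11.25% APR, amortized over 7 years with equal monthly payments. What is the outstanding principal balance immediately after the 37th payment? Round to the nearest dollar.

$52,928

With monthly rate i = 11.25%/12 = 0.0093750, the balance after k of n payments is P · [(1+i)^n − (1+i)^k] / [(1+i)^n − 1].
(1+0.0093750)^84 = 2.18984662 and (1+0.0093750)^37 = 1.41235583, so the balance is 81,000 × (2.18984662 − 1.41235583) / (2.18984662 − 1) = $52,928.46.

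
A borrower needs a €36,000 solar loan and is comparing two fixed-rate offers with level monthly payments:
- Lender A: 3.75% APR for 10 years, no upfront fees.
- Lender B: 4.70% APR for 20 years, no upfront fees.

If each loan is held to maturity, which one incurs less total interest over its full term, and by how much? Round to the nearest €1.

Lender A by €12,372

Lender A: at 3.75% the monthly rate is 0.0031250, so the payment is 36,000 × 0.0031250 / (1 − 1.0031250^−120) = €360.22.
Total interest on Lender A = 120 × €360.22 − €36,000 = €7,226.40.
Lender B: at 4.70% the monthly rate is 0.0039167, so the payment is 36,000 × 0.0039167 / (1 − 1.0039167^−240) = €231.66.
Total interest on Lender B = 240 × €231.66 − €36,000 = €19,598.40.
Lender A is lower by €12,372.00.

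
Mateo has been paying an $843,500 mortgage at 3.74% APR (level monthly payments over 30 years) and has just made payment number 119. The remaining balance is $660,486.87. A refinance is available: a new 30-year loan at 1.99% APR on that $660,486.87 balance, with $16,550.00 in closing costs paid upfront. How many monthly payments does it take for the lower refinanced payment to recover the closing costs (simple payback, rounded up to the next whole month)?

12 months

Current payment = 843,500 × 3.74%/12 / (1 − (1+0.0031167)^−360) = $3,901.60.
Refinanced payment = 660,486.87 × 0.0016583 / (1 − (1+0.0016583)^−360) = $2,437.99.
Monthly savings = $3,901.60 − $2,437.99 = $1,463.61.
Break-even = $16,550.00 / $1,463.61 = 11.31 → 12 months.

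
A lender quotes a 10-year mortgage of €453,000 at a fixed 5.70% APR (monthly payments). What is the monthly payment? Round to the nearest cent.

Monthly rate = 5.7%/12 = 0.0047500; payment = 453,000 × 0.0047500 / (1 − (1+0.0047500)^−120) = €4,961.25.

€4,961.25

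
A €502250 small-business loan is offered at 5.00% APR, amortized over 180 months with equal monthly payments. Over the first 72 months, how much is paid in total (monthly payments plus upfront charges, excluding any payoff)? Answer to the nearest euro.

€285,967

Monthly rate = 5%/12 = 0.0041667; payment = 502,250 × 0.0041667 / (1 − (1+0.0041667)^−180) = €3,971.76.
Total outlay = 72 × €3,971.76 = €285,966.72.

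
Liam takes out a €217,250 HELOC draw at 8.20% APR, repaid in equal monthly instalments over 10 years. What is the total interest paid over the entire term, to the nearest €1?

Monthly rate = 8.2%/12 = 0.0068333; payment = 217,250 × 0.0068333 / (1 − (1+0.0068333)^−120) = €2,658.86.
Total paid = 120 × €2,658.86 = €319,063.20; interest = €319,063.20 − €217,250 = €101,813.20.

€101,813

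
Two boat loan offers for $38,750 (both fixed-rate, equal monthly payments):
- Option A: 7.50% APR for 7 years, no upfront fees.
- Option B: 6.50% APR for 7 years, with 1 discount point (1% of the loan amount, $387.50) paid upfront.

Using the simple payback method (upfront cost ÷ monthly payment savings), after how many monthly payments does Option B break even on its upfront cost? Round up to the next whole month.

Option A: monthly rate = 7.5%/12 = 0.0062500; payment = 38,750 × 0.0062500 / (1 − (1+0.0062500)^−84) = $594.36.
Option B: at 6.50% the monthly rate is 0.0054167, so the payment is 38,750 × 0.0054167 / (1 − 1.0054167^−84) = $575.42.
Monthly savings = $594.36 − $575.42 = $18.94.
Break-even = $387.50 / $18.94 = 20.46 → 21 months.

21 months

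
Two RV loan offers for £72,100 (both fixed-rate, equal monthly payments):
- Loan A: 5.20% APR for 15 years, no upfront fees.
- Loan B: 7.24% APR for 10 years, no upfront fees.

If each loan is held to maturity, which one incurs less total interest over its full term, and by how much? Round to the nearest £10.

Loan B by £2,460

Loan A: at 5.20% the monthly rate is 0.0043333, so the payment is 72,100 × 0.0043333 / (1 − 1.0043333^−180) = £577.70.
Total interest on Loan A = 180 × £577.70 − £72,100 = £31,886.00.
Loan B: at 7.24% the monthly rate is 0.0060333, so the payment is 72,100 × 0.0060333 / (1 − 1.0060333^−120) = £846.09.
Total interest on Loan B = 120 × £846.09 − £72,100 = £29,430.80.
Loan B is lower by £2,455.20.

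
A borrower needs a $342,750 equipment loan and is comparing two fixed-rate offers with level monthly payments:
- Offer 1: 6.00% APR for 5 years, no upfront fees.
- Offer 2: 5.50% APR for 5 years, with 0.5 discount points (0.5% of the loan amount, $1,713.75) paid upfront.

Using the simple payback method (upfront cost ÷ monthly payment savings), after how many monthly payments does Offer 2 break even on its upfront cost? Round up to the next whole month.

Offer 1: at 6.00% the monthly rate is 0.0050000, so the payment is 342,750 × 0.0050000 / (1 − 1.0050000^−60) = $6,626.32.
Offer 2: monthly rate = 5.5%/12 = 0.0045833; payment = 342,750 × 0.0045833 / (1 − (1+0.0045833)^−60) = $6,546.92.
Monthly savings = $6,626.32 − $6,546.92 = $79.40.
Break-even = $1,713.75 / $79.40 = 21.58 → 22 months.

22 months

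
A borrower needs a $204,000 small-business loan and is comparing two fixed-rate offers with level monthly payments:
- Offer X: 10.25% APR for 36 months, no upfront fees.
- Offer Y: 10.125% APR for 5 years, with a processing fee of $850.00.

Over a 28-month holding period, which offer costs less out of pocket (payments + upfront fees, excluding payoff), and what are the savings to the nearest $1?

Offer Y by $62,417

Offer X: at 10.25% the monthly rate is 0.0085417, so the payment is 204,000 × 0.0085417 / (1 − 1.0085417^−36) = $6,606.48.
Offer Y: at 10.125% the monthly rate is 0.0084375, so the payment is 204,000 × 0.0084375 / (1 − 1.0084375^−60) = $4,346.95.
Over 28 months: Offer X costs 28 × $6,606.48 = $184,981.44; Offer Y costs 28 × $4,346.95 + $850.00 = $122,564.60.
Offer Y is cheaper by $184,981.44 − $122,564.60 = $62,416.84.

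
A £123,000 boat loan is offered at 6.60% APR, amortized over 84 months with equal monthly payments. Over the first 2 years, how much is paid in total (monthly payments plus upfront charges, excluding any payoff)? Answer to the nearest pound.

£43,979

Monthly rate = 6.6%/12 = 0.0055000; payment = 123,000 × 0.0055000 / (1 − (1+0.0055000)^−84) = £1,832.44.
Total outlay = 24 × £1,832.44 = £43,978.56.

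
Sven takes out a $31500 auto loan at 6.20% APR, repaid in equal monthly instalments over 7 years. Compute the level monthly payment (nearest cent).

$463.20

At 6.20% the monthly rate is 0.0051667, so the payment is 31,500 × 0.0051667 / (1 − 1.0051667^−84) = $463.20.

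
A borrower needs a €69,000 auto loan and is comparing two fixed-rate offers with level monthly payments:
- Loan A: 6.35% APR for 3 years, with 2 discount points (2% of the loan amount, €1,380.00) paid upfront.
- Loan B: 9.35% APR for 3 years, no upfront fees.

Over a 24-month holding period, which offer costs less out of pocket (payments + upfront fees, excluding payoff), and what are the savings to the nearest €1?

Loan A: at 6.35% the monthly rate is 0.0052917, so the payment is 69,000 × 0.0052917 / (1 − 1.0052917^−36) = €2,110.07.
Loan B: monthly rate = 9.35%/12 = 0.0077917; payment = 69,000 × 0.0077917 / (1 − (1+0.0077917)^−36) = €2,205.44.
Over 24 months: Loan A costs 24 × €2,110.07 + €1,380.00 = €52,021.68; Loan B costs 24 × €2,205.44 = €52,930.56.
Loan A is cheaper by €52,930.56 − €52,021.68 = €908.88.

Loan A by €909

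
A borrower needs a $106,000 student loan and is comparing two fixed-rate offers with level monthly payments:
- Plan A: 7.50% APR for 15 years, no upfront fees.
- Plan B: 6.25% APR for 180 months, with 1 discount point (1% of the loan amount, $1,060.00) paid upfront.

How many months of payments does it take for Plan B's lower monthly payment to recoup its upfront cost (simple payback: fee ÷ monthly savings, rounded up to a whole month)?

Plan A: at 7.50% the monthly rate is 0.0062500, so the payment is 106,000 × 0.0062500 / (1 − 1.0062500^−180) = $982.63.
Plan B: at 6.25% the monthly rate is 0.0052083, so the payment is 106,000 × 0.0052083 / (1 − 1.0052083^−180) = $908.87.
Monthly savings = $982.63 − $908.87 = $73.76.
Break-even = $1,060.00 / $73.76 = 14.37 → 15 months.

15 months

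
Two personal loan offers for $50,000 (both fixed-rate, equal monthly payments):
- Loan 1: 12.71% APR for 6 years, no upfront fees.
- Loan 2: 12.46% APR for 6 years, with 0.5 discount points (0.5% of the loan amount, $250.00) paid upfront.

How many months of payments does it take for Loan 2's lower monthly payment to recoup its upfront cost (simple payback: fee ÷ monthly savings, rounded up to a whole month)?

39 months

Loan 1: monthly rate = 12.71%/12 = 0.0105917; payment = 50,000 × 0.0105917 / (1 − (1+0.0105917)^−72) = $996.07.
Loan 2: monthly rate = 12.46%/12 = 0.0103833; payment = 50,000 × 0.0103833 / (1 − (1+0.0103833)^−72) = $989.51.
Monthly savings = $996.07 − $989.51 = $6.56.
Break-even = $250.00 / $6.56 = 38.11 → 39 months.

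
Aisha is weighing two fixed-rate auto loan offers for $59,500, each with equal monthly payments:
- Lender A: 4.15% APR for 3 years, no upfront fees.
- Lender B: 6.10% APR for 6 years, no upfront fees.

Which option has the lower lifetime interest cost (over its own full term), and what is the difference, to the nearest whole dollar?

Lender A: monthly rate = 4.15%/12 = 0.0034583; payment = 59,500 × 0.0034583 / (1 − (1+0.0034583)^−36) = $1,760.65.
Total interest on Lender A = 36 × $1,760.65 − $59,500 = $3,883.40.
Lender B: monthly rate = 6.1%/12 = 0.0050833; payment = 59,500 × 0.0050833 / (1 − (1+0.0050833)^−72) = $988.90.
Total interest on Lender B = 72 × $988.90 − $59,500 = $11,700.80.
Lender A is lower by $7,817.40.

Lender A by $7,817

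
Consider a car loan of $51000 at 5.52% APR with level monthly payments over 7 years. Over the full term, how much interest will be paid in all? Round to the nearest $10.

Monthly rate = 5.52%/12 = 0.0046000; payment = 51,000 × 0.0046000 / (1 − (1+0.0046000)^−84) = $733.36.
Total paid = 84 × $733.36 = $61,602.24; interest = $61,602.24 − $51,000 = $10,602.24.

$10,600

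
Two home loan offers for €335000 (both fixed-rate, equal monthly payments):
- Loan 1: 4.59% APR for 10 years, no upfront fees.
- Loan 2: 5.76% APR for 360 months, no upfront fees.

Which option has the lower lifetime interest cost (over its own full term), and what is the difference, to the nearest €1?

Loan 1 by €286,183

Loan 1: monthly rate = 4.59%/12 = 0.0038250; payment = 335,000 × 0.0038250 / (1 − (1+0.0038250)^−120) = €3,486.44.
Total interest on Loan 1 = 120 × €3,486.44 − €335,000 = €83,372.80.
Loan 2: monthly rate = 5.76%/12 = 0.0048000; payment = 335,000 × 0.0048000 / (1 − (1+0.0048000)^−360) = €1,957.10.
Total interest on Loan 2 = 360 × €1,957.10 − €335,000 = €369,556.00.
Loan 1 is lower by €286,183.20.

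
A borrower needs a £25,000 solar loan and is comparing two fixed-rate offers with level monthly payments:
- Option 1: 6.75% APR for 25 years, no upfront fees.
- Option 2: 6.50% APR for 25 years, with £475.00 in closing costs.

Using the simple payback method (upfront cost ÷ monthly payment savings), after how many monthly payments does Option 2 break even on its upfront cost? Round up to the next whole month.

121 months

Option 1: at 6.75% the monthly rate is 0.0056250, so the payment is 25,000 × 0.0056250 / (1 − 1.0056250^−300) = £172.73.
Option 2: monthly rate = 6.5%/12 = 0.0054167; payment = 25,000 × 0.0054167 / (1 − (1+0.0054167)^−300) = £168.80.
Monthly savings = £172.73 − £168.80 = £3.93.
Break-even = £475.00 / £3.93 = 120.87 → 121 months.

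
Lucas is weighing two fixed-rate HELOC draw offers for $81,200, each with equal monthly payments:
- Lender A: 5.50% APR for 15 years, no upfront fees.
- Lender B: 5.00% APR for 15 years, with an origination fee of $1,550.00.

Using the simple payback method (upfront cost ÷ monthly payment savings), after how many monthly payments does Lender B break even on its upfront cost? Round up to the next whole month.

Lender A: at 5.50% the monthly rate is 0.0045833, so the payment is 81,200 × 0.0045833 / (1 − 1.0045833^−180) = $663.47.
Lender B: at 5.00% the monthly rate is 0.0041667, so the payment is 81,200 × 0.0041667 / (1 − 1.0041667^−180) = $642.12.
Monthly savings = $663.47 − $642.12 = $21.35.
Break-even = $1,550.00 / $21.35 = 72.60 → 73 months.

73 months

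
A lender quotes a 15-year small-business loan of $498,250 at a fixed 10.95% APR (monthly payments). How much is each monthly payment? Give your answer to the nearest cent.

Monthly rate = 10.95%/12 = 0.0091250; payment = 498,250 × 0.0091250 / (1 − (1+0.0091250)^−180) = $5,647.46.

$5,647.46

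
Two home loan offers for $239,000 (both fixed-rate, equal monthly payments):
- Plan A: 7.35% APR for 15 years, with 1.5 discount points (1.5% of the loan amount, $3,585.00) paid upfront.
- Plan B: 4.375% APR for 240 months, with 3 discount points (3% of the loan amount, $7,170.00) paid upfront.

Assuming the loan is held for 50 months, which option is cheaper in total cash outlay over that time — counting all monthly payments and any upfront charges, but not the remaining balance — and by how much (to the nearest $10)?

Plan B by $31,380

Plan A: at 7.35% the monthly rate is 0.0061250, so the payment is 239,000 × 0.0061250 / (1 − 1.0061250^−180) = $2,195.24.
Plan B: at 4.375% the monthly rate is 0.0036458, so the payment is 239,000 × 0.0036458 / (1 − 1.0036458^−240) = $1,495.95.
Over 50 months: Plan A costs 50 × $2,195.24 + $3,585.00 = $113,347.00; Plan B costs 50 × $1,495.95 + $7,170.00 = $81,967.50.
Plan B is cheaper by $113,347.00 − $81,967.50 = $31,379.50.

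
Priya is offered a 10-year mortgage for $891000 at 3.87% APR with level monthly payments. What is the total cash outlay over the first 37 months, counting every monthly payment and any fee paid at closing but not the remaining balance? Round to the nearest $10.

At 3.87% the monthly rate is 0.0032250, so the payment is 891,000 × 0.0032250 / (1 − 1.0032250^−120) = $8,965.99.
Total outlay = 37 × $8,965.99 = $331,741.63.

$331,740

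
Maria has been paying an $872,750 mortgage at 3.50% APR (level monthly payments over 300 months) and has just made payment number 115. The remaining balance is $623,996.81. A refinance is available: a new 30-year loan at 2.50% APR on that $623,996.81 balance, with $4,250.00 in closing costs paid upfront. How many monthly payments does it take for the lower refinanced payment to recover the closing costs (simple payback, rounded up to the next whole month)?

Current payment = 872,750 × 3.5%/12 / (1 − (1+0.0029167)^−300) = $4,369.19.
Refinanced payment = 623,996.81 × 0.0020833 / (1 − (1+0.0020833)^−360) = $2,465.54.
Monthly savings = $4,369.19 − $2,465.54 = $1,903.65.
Break-even = $4,250.00 / $1,903.65 = 2.23 → 3 months.

3 months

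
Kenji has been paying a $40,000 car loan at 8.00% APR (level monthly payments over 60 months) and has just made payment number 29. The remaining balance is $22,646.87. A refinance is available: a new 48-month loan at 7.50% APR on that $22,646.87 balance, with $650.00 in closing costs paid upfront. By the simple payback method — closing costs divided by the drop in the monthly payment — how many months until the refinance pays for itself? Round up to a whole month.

Current payment = 40,000 × 8%/12 / (1 − (1+0.0066667)^−60) = $811.06.
Refinanced payment = 22,646.87 × 0.0062500 / (1 − (1+0.0062500)^−48) = $547.58.
Monthly savings = $811.06 − $547.58 = $263.48.
Break-even = $650.00 / $263.48 = 2.47 → 3 months.

3 months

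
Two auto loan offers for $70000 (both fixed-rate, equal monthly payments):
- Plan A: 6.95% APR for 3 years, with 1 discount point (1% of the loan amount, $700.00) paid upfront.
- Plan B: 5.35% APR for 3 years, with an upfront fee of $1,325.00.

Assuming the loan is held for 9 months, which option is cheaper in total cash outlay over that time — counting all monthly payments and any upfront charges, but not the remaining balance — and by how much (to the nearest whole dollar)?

Plan A by $168

Plan A: monthly rate = 6.95%/12 = 0.0057917; payment = 70,000 × 0.0057917 / (1 − (1+0.0057917)^−36) = $2,159.80.
Plan B: monthly rate = 5.35%/12 = 0.0044583; payment = 70,000 × 0.0044583 / (1 − (1+0.0044583)^−36) = $2,108.98.
Over 9 months: Plan A costs 9 × $2,159.80 + $700.00 = $20,138.20; Plan B costs 9 × $2,108.98 + $1,325.00 = $20,305.82.
Plan A is cheaper by $20,305.82 − $20,138.20 = $167.62.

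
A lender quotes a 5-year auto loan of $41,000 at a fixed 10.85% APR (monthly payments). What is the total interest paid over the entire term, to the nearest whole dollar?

At 10.85% the monthly rate is 0.0090417, so the payment is 41,000 × 0.0090417 / (1 − 1.0090417^−60) = $888.38.
Total paid = 60 × $888.38 = $53,302.80; interest = $53,302.80 − $41,000 = $12,302.80.

$12,303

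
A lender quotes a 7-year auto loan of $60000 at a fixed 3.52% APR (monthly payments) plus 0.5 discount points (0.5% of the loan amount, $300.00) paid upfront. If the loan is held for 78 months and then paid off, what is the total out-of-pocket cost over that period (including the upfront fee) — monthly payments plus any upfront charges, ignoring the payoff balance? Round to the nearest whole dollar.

Monthly rate = 3.52%/12 = 0.0029333; payment = 60,000 × 0.0029333 / (1 − (1+0.0029333)^−84) = $806.94.
Total outlay = 78 × $806.94 + $300.00 = $63,241.32.

$63,241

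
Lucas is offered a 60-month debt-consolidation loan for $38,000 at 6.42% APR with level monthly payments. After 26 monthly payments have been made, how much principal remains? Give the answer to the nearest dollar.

$23,013

With monthly rate i = 6.42%/12 = 0.0053500, the balance after k of n payments is P · [(1+i)^n − (1+i)^k] / [(1+i)^n − 1].
(1+0.0053500)^60 = 1.37732660 and (1+0.0053500)^26 = 1.14881299, so the balance is 38,000 × (1.37732660 − 1.14881299) / (1.37732660 − 1) = $23,013.27.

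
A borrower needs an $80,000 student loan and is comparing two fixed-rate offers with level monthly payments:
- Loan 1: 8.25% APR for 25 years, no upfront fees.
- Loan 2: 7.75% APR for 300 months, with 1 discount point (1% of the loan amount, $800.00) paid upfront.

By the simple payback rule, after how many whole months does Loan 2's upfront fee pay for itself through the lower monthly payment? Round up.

31 months

Loan 1: monthly rate = 8.25%/12 = 0.0068750; payment = 80,000 × 0.0068750 / (1 − (1+0.0068750)^−300) = $630.76.
Loan 2: at 7.75% the monthly rate is 0.0064583, so the payment is 80,000 × 0.0064583 / (1 − 1.0064583^−300) = $604.26.
Monthly savings = $630.76 − $604.26 = $26.50.
Break-even = $800.00 / $26.50 = 30.19 → 31 months.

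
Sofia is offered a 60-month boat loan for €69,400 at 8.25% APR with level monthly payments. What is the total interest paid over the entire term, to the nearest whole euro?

€15,530

At 8.25% the monthly rate is 0.0068750, so the payment is 69,400 × 0.0068750 / (1 − 1.0068750^−60) = €1,415.50.
Total paid = 60 × €1,415.50 = €84,930.00; interest = €84,930.00 − €69,400 = €15,530.00.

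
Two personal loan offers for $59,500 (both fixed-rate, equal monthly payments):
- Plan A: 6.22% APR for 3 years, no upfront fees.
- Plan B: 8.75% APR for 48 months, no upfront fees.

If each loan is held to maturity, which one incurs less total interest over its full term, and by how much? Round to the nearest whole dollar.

Plan A: monthly rate = 6.22%/12 = 0.0051833; payment = 59,500 × 0.0051833 / (1 − (1+0.0051833)^−36) = $1,816.04.
Total interest on Plan A = 36 × $1,816.04 − $59,500 = $5,877.44.
Plan B: monthly rate = 8.75%/12 = 0.0072917; payment = 59,500 × 0.0072917 / (1 − (1+0.0072917)^−48) = $1,473.61.
Total interest on Plan B = 48 × $1,473.61 − $59,500 = $11,233.28.
Plan A is lower by $5,355.84.

Plan A by $5,356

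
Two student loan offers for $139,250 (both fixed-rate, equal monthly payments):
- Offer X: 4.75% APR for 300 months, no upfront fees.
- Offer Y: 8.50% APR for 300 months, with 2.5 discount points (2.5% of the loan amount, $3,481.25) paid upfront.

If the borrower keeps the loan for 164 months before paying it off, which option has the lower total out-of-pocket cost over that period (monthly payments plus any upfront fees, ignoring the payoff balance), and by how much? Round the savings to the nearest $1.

Offer X by $57,173

Offer X: monthly rate = 4.75%/12 = 0.0039583; payment = 139,250 × 0.0039583 / (1 − (1+0.0039583)^−300) = $793.89.
Offer Y: monthly rate = 8.5%/12 = 0.0070833; payment = 139,250 × 0.0070833 / (1 − (1+0.0070833)^−300) = $1,121.28.
Over 164 months: Offer X costs 164 × $793.89 = $130,197.96; Offer Y costs 164 × $1,121.28 + $3,481.25 = $187,371.17.
Offer X is cheaper by $187,371.17 − $130,197.96 = $57,173.21.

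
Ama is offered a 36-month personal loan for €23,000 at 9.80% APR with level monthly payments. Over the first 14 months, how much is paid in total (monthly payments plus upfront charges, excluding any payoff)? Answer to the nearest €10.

At 9.80% the monthly rate is 0.0081667, so the payment is 23,000 × 0.0081667 / (1 − 1.0081667^−36) = €739.99.
Total outlay = 14 × €739.99 = €10,359.86.

€10,360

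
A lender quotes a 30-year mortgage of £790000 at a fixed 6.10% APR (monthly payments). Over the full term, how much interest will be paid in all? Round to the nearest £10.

Monthly rate = 6.1%/12 = 0.0050833; payment = 790,000 × 0.0050833 / (1 − (1+0.0050833)^−360) = £4,787.36.
Total paid = 360 × £4,787.36 = £1,723,449.60; interest = £1,723,449.60 − £790,000 = £933,449.60.

£933,450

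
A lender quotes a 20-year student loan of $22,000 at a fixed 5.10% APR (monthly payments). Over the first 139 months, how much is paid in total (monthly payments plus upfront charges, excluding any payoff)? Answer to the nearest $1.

At 5.10% the monthly rate is 0.0042500, so the payment is 22,000 × 0.0042500 / (1 − 1.0042500^−240) = $146.41.
Total outlay = 139 × $146.41 = $20,350.99.

$20,351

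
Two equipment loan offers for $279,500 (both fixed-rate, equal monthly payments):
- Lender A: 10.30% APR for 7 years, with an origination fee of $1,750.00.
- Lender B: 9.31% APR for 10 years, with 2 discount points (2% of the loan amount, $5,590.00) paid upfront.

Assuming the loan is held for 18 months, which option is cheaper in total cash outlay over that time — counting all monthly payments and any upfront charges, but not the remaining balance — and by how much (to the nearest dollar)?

Lender B by $15,885

Lender A: at 10.30% the monthly rate is 0.0085833, so the payment is 279,500 × 0.0085833 / (1 − 1.0085833^−84) = $4,683.47.
Lender B: monthly rate = 9.31%/12 = 0.0077583; payment = 279,500 × 0.0077583 / (1 − (1+0.0077583)^−120) = $3,587.65.
Over 18 months: Lender A costs 18 × $4,683.47 + $1,750.00 = $86,052.46; Lender B costs 18 × $3,587.65 + $5,590.00 = $70,167.70.
Lender B is cheaper by $86,052.46 − $70,167.70 = $15,884.76.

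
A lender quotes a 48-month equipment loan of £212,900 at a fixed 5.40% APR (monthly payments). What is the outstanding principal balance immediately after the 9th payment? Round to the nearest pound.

With monthly rate i = 5.4%/12 = 0.0045000, the balance after k of n payments is P · [(1+i)^n − (1+i)^k] / [(1+i)^n − 1].
(1+0.0045000)^48 = 1.24050115 and (1+0.0045000)^9 = 1.04123671, so the balance is 212,900 × (1.24050115 − 1.04123671) / (1.24050115 − 1) = £176,395.83.

£176,396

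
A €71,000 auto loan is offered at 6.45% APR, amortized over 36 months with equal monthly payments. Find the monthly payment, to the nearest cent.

At 6.45% the monthly rate is 0.0053750, so the payment is 71,000 × 0.0053750 / (1 − 1.0053750^−36) = €2,174.46.

€2,174.46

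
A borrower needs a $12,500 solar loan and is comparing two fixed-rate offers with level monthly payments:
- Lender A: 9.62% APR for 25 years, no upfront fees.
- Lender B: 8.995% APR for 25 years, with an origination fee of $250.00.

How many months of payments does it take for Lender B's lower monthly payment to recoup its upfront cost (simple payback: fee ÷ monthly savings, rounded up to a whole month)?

Lender A: monthly rate = 9.62%/12 = 0.0080167; payment = 12,500 × 0.0080167 / (1 − (1+0.0080167)^−300) = $110.26.
Lender B: at 8.995% the monthly rate is 0.0074958, so the payment is 12,500 × 0.0074958 / (1 − 1.0074958^−300) = $104.86.
Monthly savings = $110.26 − $104.86 = $5.40.
Break-even = $250.00 / $5.40 = 46.30 → 47 months.

47 months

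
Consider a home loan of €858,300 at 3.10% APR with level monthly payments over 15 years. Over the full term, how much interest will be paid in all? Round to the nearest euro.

€216,053

Monthly rate = 3.1%/12 = 0.0025833; payment = 858,300 × 0.0025833 / (1 − (1+0.0025833)^−180) = €5,968.63.
Total paid = 180 × €5,968.63 = €1,074,353.40; interest = €1,074,353.40 − €858,300 = €216,053.40.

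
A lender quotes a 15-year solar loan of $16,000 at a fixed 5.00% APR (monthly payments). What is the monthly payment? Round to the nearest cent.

$126.53

Monthly rate = 5%/12 = 0.0041667; payment = 16,000 × 0.0041667 / (1 − (1+0.0041667)^−180) = $126.53.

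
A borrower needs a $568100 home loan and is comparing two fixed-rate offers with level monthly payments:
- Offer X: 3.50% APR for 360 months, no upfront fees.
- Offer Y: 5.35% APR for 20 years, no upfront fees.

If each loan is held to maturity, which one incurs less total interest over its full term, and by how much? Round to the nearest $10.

Offer X by $8,010

Offer X: at 3.50% the monthly rate is 0.0029167, so the payment is 568,100 × 0.0029167 / (1 − 1.0029167^−360) = $2,551.02.
Total interest on Offer X = 360 × $2,551.02 − $568,100 = $350,267.20.
Offer Y: at 5.35% the monthly rate is 0.0044583, so the payment is 568,100 × 0.0044583 / (1 − 1.0044583^−240) = $3,859.92.
Total interest on Offer Y = 240 × $3,859.92 − $568,100 = $358,280.80.
Offer X is lower by $8,013.60.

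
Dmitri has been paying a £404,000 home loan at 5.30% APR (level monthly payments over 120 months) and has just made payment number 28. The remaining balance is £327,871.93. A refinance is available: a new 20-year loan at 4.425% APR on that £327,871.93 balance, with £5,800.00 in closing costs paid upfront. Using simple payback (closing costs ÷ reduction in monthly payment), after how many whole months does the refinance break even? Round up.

Current payment = 404,000 × 5.3%/12 / (1 − (1+0.0044167)^−120) = £4,344.53.
Refinanced payment = 327,871.93 × 0.0036875 / (1 − (1+0.0036875)^−240) = £2,061.03.
Monthly savings = £4,344.53 − £2,061.03 = £2,283.50.
Break-even = £5,800.00 / £2,283.50 = 2.54 → 3 months.

3 months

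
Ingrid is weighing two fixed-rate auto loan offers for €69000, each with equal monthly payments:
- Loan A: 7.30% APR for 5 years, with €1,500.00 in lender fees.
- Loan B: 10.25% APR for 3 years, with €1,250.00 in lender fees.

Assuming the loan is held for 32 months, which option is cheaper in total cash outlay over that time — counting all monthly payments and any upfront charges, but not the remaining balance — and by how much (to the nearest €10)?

Loan A by €27,220

Loan A: at 7.30% the monthly rate is 0.0060833, so the payment is 69,000 × 0.0060833 / (1 − 1.0060833^−60) = €1,376.07.
Loan B: at 10.25% the monthly rate is 0.0085417, so the payment is 69,000 × 0.0085417 / (1 − 1.0085417^−36) = €2,234.54.
Over 32 months: Loan A costs 32 × €1,376.07 + €1,500.00 = €45,534.24; Loan B costs 32 × €2,234.54 + €1,250.00 = €72,755.28.
Loan A is cheaper by €72,755.28 − €45,534.24 = €27,221.04.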